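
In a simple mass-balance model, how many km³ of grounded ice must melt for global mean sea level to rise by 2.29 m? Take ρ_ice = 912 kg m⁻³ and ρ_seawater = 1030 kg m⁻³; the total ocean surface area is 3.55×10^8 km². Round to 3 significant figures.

≈ 9.18×10^5 km³

Required water volume = Δh × A = 2.29 m × 3.55×10^14 m² = 8.130×10^14 m³ = 8.130×10^5 km³.
Ice volume = water volume × ρ_w/ρ_ice = 8.130×10^5 × 1030/912 = 9.18×10^5 km³.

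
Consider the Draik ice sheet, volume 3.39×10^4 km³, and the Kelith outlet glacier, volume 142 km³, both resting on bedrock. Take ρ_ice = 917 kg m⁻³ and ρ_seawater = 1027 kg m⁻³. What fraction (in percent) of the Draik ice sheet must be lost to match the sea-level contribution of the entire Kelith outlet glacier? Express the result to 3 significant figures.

≈ 0.419 %

Equal sea-level rise means equal mass of meltwater, i.e. equal mass of ice lost.
Ice mass of Kelith: 1.302×10^14 kg; ice mass of Draik: 3.109×10^16 kg.
Fraction required = 1.302×10^14 / 3.109×10^16 = 4.19×10^-3 → 0.419 %.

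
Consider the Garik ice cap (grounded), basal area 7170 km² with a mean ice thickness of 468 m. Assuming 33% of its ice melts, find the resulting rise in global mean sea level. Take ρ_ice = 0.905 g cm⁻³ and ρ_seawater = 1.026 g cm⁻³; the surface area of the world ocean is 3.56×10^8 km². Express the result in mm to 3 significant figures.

Garik: ice volume = 7170 km² × 468 m = 3356 km³; 0.33 × 3356 × (905/1026) = 976.7 km³ of water.
Spread over 3.56×10^14 m² of ocean, Δh = 9.767×10^11 / 3.56×10^14 = 2.74×10^-3 m = 2.74 mm.

≈ 2.74 mm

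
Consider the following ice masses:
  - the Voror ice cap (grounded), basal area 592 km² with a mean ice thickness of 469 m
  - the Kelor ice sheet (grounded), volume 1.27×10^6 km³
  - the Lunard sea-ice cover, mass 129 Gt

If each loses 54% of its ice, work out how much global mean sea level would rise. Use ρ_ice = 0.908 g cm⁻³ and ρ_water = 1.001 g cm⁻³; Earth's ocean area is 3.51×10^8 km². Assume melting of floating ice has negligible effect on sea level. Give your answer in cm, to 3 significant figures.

≈ 177 cm

Voror: ice volume = 592 km² × 469 m = 277.6 km³; 0.54 × 277.6 × (908/1001) = 136.0 km³ of water.
Kelor: 0.54 × 1.27×10^6 km³ × (908/1001) = 6.221×10^5 km³ of water.
The Lunard sea-ice cover is floating and already displaces its own weight of water, so its melt adds essentially nothing to sea level.
Total added water ≈ 6.222×10^14 m³ over 3.51×10^14 m² → Δh = 1.77 m = 177 cm.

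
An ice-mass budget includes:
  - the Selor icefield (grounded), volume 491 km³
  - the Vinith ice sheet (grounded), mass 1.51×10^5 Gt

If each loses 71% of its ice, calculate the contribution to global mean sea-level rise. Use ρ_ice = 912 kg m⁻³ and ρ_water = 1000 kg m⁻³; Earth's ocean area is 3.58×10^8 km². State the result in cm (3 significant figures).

Selor: 0.71 × 491 km³ × (912/1000) = 317.9 km³ of water.
Vinith: 0.71 × 1.51×10^5 Gt = 1.072×10^17 kg; dividing by ρ_w = 1000 kg m⁻³ gives 1.072×10^14 m³ of water.
Total added water ≈ 1.075×10^14 m³ over 3.58×10^14 m² → Δh = 0.300 m = 30.0 cm.

≈ 30.0 cm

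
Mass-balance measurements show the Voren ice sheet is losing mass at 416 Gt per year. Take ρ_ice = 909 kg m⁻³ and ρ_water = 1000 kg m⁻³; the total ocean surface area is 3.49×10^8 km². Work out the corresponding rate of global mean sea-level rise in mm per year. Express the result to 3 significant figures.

ρ_w = 1000 kg m⁻³. Annual water volume added = 416 Gt / ρ_w = 4.160×10^14 kg / 1000 kg m⁻³ = 4.160×10^11 m³.
Δh per year = 4.160×10^11 / 3.49×10^14 = 1.19×10^-3 m = 1.19 mm.

≈ 1.19 mm/yr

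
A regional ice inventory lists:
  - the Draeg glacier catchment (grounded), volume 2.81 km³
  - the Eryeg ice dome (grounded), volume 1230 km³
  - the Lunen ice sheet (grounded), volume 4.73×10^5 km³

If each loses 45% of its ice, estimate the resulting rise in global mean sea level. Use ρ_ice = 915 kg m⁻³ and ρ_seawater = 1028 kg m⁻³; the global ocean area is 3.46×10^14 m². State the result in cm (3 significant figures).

≈ 54.9 cm

Draeg: 0.45 × 2.81 km³ × (915/1028) = 1.126 km³ of water.
Eryeg: 0.45 × 1230 km³ × (915/1028) = 492.7 km³ of water.
Lunen: 0.45 × 4.73×10^5 km³ × (915/1028) = 1.895×10^5 km³ of water.
Total added water ≈ 1.899×10^14 m³ over 3.46×10^14 m² → Δh = 0.549 m = 54.9 cm.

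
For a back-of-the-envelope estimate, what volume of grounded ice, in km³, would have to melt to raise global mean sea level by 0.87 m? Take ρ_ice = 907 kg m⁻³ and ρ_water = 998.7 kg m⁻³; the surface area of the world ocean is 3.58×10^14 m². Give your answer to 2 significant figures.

Required water volume = Δh × A = 0.87 m × 3.58×10^14 m² = 3.115×10^14 m³ = 3.115×10^5 km³.
Ice volume = water volume × ρ_w/ρ_ice = 3.115×10^5 × 998.7/907 = 3.4×10^5 km³.

≈ 3.4×10^5 km³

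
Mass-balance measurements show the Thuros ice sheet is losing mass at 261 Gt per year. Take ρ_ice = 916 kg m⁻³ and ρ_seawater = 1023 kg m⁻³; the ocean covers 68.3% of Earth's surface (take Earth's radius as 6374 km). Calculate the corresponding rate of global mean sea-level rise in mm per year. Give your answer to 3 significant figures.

≈ 0.732 mm/yr

ρ_w = 1023 kg m⁻³. Annual water volume added = 261 Gt / ρ_w = 2.610×10^14 kg / 1023 kg m⁻³ = 2.551×10^11 m³.
Δh per year = 2.551×10^11 / 3.49×10^14 = 7.32×10^-4 m = 0.732 mm.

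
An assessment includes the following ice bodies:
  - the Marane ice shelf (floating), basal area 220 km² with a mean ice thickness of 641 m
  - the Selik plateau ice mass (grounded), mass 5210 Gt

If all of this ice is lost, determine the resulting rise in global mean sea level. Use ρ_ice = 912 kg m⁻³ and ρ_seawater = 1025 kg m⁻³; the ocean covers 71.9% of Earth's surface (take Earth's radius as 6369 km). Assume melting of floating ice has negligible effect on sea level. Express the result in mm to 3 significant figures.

The Marane ice shelf is floating and already displaces its own weight of water, so its melt adds essentially nothing to sea level.
Selik: 5210 Gt = 5.210×10^15 kg; dividing by ρ_w = 1025 kg m⁻³ gives 5.083×10^12 m³ of water.
Total added water ≈ 5.083×10^12 m³ over 3.67×10^14 m² → Δh = 0.0139 m = 13.9 mm.

≈ 13.9 mm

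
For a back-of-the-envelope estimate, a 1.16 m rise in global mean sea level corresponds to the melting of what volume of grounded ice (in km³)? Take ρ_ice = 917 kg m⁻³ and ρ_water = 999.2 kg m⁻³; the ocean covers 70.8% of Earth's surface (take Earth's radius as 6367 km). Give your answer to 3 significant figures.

≈ 4.56×10^5 km³

Required water volume = Δh × A = 1.16 m × 3.61×10^14 m² = 4.184×10^14 m³ = 4.184×10^5 km³.
Ice volume = water volume × ρ_w/ρ_ice = 4.184×10^5 × 999.2/917 = 4.56×10^5 km³.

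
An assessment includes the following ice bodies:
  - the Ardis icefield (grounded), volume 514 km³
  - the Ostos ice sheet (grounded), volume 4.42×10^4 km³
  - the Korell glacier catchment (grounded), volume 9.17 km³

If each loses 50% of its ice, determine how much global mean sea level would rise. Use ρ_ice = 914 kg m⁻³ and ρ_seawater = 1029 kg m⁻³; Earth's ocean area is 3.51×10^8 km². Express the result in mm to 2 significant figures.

≈ 57 mm

Ardis: 0.5 × 514 km³ × (914/1029) = 228.3 km³ of water.
Ostos: 0.5 × 4.42×10^4 km³ × (914/1029) = 1.963×10^4 km³ of water.
Korell: 0.5 × 9.17 km³ × (914/1029) = 4.073 km³ of water.
Total added water ≈ 1.986×10^13 m³ over 3.51×10^14 m² → Δh = 0.0566 m = 57 mm.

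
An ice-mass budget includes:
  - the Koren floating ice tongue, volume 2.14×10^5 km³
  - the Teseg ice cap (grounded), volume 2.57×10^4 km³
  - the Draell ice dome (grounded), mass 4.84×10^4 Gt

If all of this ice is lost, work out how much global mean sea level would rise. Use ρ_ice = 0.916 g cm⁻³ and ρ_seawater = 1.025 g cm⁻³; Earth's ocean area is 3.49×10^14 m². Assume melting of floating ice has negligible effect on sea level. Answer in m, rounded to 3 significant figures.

The Koren floating ice tongue is floating and already displaces its own weight of water, so its melt adds essentially nothing to sea level.
Teseg: 2.57×10^4 km³ × (916/1025) = 2.297×10^4 km³ of water.
Draell: 4.84×10^4 Gt = 4.840×10^16 kg; dividing by ρ_w = 1.025 g cm⁻³ = 1025 kg m⁻³ gives 4.722×10^13 m³ of water.
Total added water ≈ 7.019×10^13 m³ over 3.49×10^14 m² → Δh = 0.201 m.

≈ 0.201 m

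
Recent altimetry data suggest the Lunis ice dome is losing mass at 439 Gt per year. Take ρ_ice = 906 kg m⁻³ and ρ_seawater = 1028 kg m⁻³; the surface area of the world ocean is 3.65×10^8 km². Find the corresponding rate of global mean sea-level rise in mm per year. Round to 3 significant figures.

≈ 1.17 mm/yr

ρ_w = 1028 kg m⁻³. Annual water volume added = 439 Gt / ρ_w = 4.390×10^14 kg / 1028 kg m⁻³ = 4.270×10^11 m³.
Δh per year = 4.270×10^11 / 3.65×10^14 = 1.17×10^-3 m = 1.17 mm.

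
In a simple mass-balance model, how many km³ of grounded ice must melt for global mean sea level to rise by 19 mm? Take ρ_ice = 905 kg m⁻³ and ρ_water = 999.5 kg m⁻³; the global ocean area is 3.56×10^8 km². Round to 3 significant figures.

≈ 7470 km³

Required water volume = Δh × A = 0.019 m × 3.56×10^14 m² = 6.764×10^12 m³ = 6764 km³.
Ice volume = water volume × ρ_w/ρ_ice = 6764 × 999.5/905 = 7470 km³.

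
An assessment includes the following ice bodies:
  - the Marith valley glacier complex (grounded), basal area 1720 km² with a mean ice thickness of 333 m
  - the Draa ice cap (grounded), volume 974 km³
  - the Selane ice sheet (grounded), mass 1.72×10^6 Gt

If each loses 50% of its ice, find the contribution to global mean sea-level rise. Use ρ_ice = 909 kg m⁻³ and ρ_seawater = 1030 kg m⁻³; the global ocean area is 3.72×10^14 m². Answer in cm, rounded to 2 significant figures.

≈ 220 cm

Marith: ice volume = 1720 km² × 333 m = 572.8 km³; 0.5 × 572.8 × (909/1030) = 252.7 km³ of water.
Draa: 0.5 × 974 km³ × (909/1030) = 429.8 km³ of water.
Selane: 0.5 × 1.72×10^6 Gt = 8.600×10^17 kg; dividing by ρ_w = 1030 kg m⁻³ gives 8.350×10^14 m³ of water.
Total added water ≈ 8.356×10^14 m³ over 3.72×10^14 m² → Δh = 2.25 m = 220 cm.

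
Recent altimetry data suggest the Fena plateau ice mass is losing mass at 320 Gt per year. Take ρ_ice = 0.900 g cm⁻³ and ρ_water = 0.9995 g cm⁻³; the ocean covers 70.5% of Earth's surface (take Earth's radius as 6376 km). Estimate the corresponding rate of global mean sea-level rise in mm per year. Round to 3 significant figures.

≈ 0.889 mm/yr

ρ_w = 0.9995 g cm⁻³ = 999.5 kg m⁻³. Annual water volume added = 320 Gt / ρ_w = 3.200×10^14 kg / 999.5 kg m⁻³ = 3.202×10^11 m³.
Δh per year = 3.202×10^11 / 3.60×10^14 = 8.89×10^-4 m = 0.889 mm.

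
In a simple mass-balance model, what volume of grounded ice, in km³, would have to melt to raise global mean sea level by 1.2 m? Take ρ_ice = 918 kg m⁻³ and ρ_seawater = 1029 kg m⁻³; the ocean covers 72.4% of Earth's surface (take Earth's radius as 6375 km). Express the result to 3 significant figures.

≈ 4.97×10^5 km³

Required water volume = Δh × A = 1.2 m × 3.70×10^14 m² = 4.437×10^14 m³ = 4.437×10^5 km³.
Ice volume = water volume × ρ_w/ρ_ice = 4.437×10^5 × 1029/918 = 4.97×10^5 km³.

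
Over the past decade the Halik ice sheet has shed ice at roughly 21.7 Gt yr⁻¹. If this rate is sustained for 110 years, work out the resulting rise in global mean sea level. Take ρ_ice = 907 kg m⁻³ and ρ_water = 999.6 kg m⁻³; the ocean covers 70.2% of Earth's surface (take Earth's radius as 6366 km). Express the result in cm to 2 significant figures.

≈ 0.67 cm

Total mass lost = 21.7 Gt/yr × 110 yr = 2387 Gt = 2.387×10^15 kg.
ρ_w = 999.6 kg m⁻³, so water volume = 2.387×10^15 / 999.6 = 2.388×10^12 m³.
Δh = 2.388×10^12 / 3.58×10^14 = 6.68×10^-3 m = 0.67 cm.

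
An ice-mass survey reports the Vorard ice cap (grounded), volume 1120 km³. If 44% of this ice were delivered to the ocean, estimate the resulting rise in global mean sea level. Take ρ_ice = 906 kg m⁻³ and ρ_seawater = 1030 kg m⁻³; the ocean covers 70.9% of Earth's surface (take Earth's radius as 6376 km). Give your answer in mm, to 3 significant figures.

Vorard: 0.44 × 1120 km³ × (906/1030) = 433.5 km³ of water.
Spread over 3.62×10^14 m² of ocean, Δh = 4.335×10^11 / 3.62×10^14 = 1.20×10^-3 m = 1.20 mm.

≈ 1.20 mm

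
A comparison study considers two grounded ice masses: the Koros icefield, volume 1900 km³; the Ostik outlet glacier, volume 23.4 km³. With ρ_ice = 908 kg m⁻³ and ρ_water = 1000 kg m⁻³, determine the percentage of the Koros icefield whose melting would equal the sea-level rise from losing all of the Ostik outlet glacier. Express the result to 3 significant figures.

≈ 1.23 %

Equal sea-level rise means equal mass of meltwater, i.e. equal mass of ice lost.
Ice mass of Ostik: 2.125×10^13 kg; ice mass of Koros: 1.725×10^15 kg.
Fraction required = 2.125×10^13 / 1.725×10^15 = 0.0123 → 1.23 %.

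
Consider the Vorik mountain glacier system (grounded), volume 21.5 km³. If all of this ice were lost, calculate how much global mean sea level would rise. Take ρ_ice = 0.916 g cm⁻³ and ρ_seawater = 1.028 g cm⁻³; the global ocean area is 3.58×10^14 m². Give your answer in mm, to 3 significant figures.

≈ 0.0535 mm

Vorik: 21.5 km³ × (916/1028) = 19.16 km³ of water.
Spread over 3.58×10^14 m² of ocean, Δh = 1.916×10^10 / 3.58×10^14 = 5.35×10^-5 m = 0.0535 mm.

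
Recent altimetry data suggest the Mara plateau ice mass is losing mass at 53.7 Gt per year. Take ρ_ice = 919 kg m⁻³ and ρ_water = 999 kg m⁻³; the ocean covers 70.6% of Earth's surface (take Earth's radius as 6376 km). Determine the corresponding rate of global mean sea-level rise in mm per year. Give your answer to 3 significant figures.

ρ_w = 999 kg m⁻³. Annual water volume added = 53.7 Gt / ρ_w = 5.370×10^13 kg / 999 kg m⁻³ = 5.375×10^10 m³.
Δh per year = 5.375×10^10 / 3.61×10^14 = 1.49×10^-4 m = 0.149 mm.

≈ 0.149 mm/yr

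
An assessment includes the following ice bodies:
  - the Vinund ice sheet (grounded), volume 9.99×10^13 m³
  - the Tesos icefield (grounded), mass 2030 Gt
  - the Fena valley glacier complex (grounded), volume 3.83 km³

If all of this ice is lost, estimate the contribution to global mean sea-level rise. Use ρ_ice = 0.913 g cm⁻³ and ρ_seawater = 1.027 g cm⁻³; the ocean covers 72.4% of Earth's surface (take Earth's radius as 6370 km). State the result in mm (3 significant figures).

≈ 246 mm

Vinund: 9.99×10^13 m³ × (913/1027) = 8.881×10^13 m³ of water.
Tesos: 2030 Gt = 2.030×10^15 kg; dividing by ρ_w = 1.027 g cm⁻³ = 1027 kg m⁻³ gives 1.977×10^12 m³ of water.
Fena: 3.83 km³ × (913/1027) = 3.405 km³ of water.
Total added water ≈ 9.079×10^13 m³ over 3.69×10^14 m² → Δh = 0.246 m = 246 mm.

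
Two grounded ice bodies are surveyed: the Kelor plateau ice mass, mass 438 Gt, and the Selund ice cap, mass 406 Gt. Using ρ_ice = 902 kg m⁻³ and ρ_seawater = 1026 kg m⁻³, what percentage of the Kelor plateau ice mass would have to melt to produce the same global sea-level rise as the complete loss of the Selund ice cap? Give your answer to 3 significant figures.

≈ 92.7 %

Equal sea-level rise means equal mass of meltwater, i.e. equal mass of ice lost.
Ice mass of Selund: 4.060×10^14 kg; ice mass of Kelor: 4.380×10^14 kg.
Fraction required = 4.060×10^14 / 4.380×10^14 = 0.927 → 92.7 %.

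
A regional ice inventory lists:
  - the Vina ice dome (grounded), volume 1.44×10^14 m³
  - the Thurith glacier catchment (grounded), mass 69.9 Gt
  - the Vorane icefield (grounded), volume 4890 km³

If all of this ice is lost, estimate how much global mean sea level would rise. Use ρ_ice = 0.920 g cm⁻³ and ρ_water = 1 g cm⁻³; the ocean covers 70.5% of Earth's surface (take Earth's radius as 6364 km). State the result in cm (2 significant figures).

≈ 38 cm

Vina: 1.44×10^14 m³ × (920/1000) = 1.325×10^14 m³ of water.
Thurith: 69.9 Gt = 6.990×10^13 kg; dividing by ρ_w = 1 g cm⁻³ = 1000 kg m⁻³ gives 6.990×10^10 m³ of water.
Vorane: 4890 km³ × (920/1000) = 4499 km³ of water.
Total added water ≈ 1.370×10^14 m³ over 3.59×10^14 m² → Δh = 0.382 m = 38 cm.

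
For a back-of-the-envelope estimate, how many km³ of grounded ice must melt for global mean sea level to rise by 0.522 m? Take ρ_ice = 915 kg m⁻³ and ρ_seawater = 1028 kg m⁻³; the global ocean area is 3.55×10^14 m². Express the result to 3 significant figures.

Required water volume = Δh × A = 0.522 m × 3.55×10^14 m² = 1.853×10^14 m³ = 1.853×10^5 km³.
Ice volume = water volume × ρ_w/ρ_ice = 1.853×10^5 × 1028/915 = 2.08×10^5 km³.

≈ 2.08×10^5 km³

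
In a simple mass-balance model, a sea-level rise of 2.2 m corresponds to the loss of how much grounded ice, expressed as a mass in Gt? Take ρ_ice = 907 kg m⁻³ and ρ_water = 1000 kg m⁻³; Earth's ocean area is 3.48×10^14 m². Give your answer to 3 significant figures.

Required water volume = Δh × A = 2.2 m × 3.48×10^14 m² = 7.656×10^14 m³.
ρ_w = 1000 kg m⁻³, so the mass of water = 7.656×10^14 m³ × 1000 kg m⁻³ = 7.656×10^17 kg = 7.66×10^5 Gt (and the same mass of ice, by conservation).

≈ 7.66×10^5 Gt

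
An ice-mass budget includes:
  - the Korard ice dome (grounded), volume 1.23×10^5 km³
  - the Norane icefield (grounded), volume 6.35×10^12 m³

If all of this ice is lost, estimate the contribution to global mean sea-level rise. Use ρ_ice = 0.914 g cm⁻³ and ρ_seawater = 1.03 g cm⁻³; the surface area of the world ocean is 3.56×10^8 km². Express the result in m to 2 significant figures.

≈ 0.32 m

Korard: 1.23×10^5 km³ × (914/1030) = 1.091×10^5 km³ of water.
Norane: 6.35×10^12 m³ × (914/1030) = 5.635×10^12 m³ of water.
Total added water ≈ 1.148×10^14 m³ over 3.56×10^14 m² → Δh = 0.322 m.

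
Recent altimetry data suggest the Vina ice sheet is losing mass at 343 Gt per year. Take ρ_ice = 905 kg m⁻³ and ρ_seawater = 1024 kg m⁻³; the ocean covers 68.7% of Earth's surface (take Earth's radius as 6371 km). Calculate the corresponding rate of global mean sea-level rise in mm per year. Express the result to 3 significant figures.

≈ 0.956 mm/yr

ρ_w = 1024 kg m⁻³. Annual water volume added = 343 Gt / ρ_w = 3.430×10^14 kg / 1024 kg m⁻³ = 3.350×10^11 m³.
Δh per year = 3.350×10^11 / 3.50×10^14 = 9.56×10^-4 m = 0.956 mm.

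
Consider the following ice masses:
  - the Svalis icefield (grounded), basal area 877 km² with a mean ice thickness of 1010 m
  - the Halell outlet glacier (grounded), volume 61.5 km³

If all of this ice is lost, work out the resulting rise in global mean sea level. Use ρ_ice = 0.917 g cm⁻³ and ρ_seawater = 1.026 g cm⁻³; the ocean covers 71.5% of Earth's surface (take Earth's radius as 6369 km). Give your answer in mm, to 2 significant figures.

≈ 2.3 mm

Svalis: ice volume = 877 km² × 1010 m = 885.8 km³; 885.8 × (917/1026) = 791.7 km³ of water.
Halell: 61.5 km³ × (917/1026) = 54.97 km³ of water.
Total added water ≈ 8.466×10^11 m³ over 3.64×10^14 m² → Δh = 2.32×10^-3 m = 2.3 mm.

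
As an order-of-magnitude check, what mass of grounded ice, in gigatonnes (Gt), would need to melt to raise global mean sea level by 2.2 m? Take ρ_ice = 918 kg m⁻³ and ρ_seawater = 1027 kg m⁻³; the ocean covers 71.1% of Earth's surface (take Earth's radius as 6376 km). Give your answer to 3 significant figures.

≈ 8.21×10^5 Gt

Required water volume = Δh × A = 2.2 m × 3.63×10^14 m² = 7.991×10^14 m³.
ρ_w = 1027 kg m⁻³, so the mass of water = 7.991×10^14 m³ × 1027 kg m⁻³ = 8.207×10^17 kg = 8.21×10^5 Gt (and the same mass of ice, by conservation).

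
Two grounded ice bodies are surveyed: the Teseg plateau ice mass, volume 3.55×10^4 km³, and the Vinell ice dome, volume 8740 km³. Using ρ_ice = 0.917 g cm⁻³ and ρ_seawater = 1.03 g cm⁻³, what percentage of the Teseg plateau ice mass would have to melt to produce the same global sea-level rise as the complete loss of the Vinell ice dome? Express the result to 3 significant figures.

≈ 24.6 %

Equal sea-level rise means equal mass of meltwater, i.e. equal mass of ice lost.
Ice mass of Vinell: 8.015×10^15 kg; ice mass of Teseg: 3.255×10^16 kg.
Fraction required = 8.015×10^15 / 3.255×10^16 = 0.246 → 24.6 %.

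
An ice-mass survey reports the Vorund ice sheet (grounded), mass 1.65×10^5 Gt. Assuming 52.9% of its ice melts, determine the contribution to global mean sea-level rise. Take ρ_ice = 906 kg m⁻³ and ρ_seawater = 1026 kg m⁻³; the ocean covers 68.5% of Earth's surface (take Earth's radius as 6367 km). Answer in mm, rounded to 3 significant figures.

≈ 244 mm

Vorund: 0.529 × 1.65×10^5 Gt = 8.728×10^16 kg; dividing by ρ_w = 1026 kg m⁻³ gives 8.507×10^13 m³ of water.
Spread over 3.49×10^14 m² of ocean, Δh = 8.507×10^13 / 3.49×10^14 = 0.244 m = 244 mm.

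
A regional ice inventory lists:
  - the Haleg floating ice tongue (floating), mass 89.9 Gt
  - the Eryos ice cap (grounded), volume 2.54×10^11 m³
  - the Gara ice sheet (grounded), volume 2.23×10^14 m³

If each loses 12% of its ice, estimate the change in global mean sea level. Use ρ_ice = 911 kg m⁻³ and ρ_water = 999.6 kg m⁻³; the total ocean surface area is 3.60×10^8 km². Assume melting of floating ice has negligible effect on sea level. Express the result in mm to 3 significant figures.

≈ 67.8 mm

The Haleg floating ice tongue is floating and already displaces its own weight of water, so its melt adds essentially nothing to sea level.
Eryos: 0.12 × 2.54×10^11 m³ × (911/999.6) = 2.778×10^10 m³ of water.
Gara: 0.12 × 2.23×10^14 m³ × (911/999.6) = 2.439×10^13 m³ of water.
Total added water ≈ 2.442×10^13 m³ over 3.60×10^14 m² → Δh = 0.0678 m = 67.8 mm.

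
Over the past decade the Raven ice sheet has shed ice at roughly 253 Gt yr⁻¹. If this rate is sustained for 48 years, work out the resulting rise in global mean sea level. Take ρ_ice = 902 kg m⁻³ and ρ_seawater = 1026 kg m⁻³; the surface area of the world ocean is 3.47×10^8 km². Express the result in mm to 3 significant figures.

≈ 34.1 mm

Total mass lost = 253 Gt/yr × 48 yr = 1.214×10^4 Gt = 1.214×10^16 kg.
ρ_w = 1026 kg m⁻³, so water volume = 1.214×10^16 / 1026 = 1.184×10^13 m³.
Δh = 1.184×10^13 / 3.47×10^14 = 0.0341 m = 34.1 mm.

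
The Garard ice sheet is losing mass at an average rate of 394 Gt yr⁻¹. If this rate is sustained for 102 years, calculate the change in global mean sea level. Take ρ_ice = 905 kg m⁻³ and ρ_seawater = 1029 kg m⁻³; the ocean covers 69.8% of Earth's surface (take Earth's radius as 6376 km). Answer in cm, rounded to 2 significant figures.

≈ 11 cm

Total mass lost = 394 Gt/yr × 102 yr = 4.019×10^4 Gt = 4.019×10^16 kg.
ρ_w = 1029 kg m⁻³, so water volume = 4.019×10^16 / 1029 = 3.906×10^13 m³.
Δh = 3.906×10^13 / 3.57×10^14 = 0.110 m = 11 cm.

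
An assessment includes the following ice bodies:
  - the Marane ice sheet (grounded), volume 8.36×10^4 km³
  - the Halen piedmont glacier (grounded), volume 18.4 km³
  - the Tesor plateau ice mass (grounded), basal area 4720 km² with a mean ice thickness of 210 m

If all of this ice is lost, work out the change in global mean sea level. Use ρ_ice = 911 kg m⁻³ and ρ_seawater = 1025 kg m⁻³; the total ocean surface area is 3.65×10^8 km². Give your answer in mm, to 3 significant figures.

≈ 206 mm

Marane: 8.36×10^4 km³ × (911/1025) = 7.430×10^4 km³ of water.
Halen: 18.4 km³ × (911/1025) = 16.35 km³ of water.
Tesor: ice volume = 4720 km² × 210 m = 991.2 km³; 991.2 × (911/1025) = 881.0 km³ of water.
Total added water ≈ 7.520×10^13 m³ over 3.65×10^14 m² → Δh = 0.206 m = 206 mm.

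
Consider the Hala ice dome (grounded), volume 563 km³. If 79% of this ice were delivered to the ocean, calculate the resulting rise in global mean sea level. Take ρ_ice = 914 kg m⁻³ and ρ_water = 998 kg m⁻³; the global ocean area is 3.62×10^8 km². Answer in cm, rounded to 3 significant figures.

Hala: 0.79 × 563 km³ × (914/998) = 407.3 km³ of water.
Spread over 3.62×10^14 m² of ocean, Δh = 4.073×10^11 / 3.62×10^14 = 1.13×10^-3 m = 0.113 cm.

≈ 0.113 cm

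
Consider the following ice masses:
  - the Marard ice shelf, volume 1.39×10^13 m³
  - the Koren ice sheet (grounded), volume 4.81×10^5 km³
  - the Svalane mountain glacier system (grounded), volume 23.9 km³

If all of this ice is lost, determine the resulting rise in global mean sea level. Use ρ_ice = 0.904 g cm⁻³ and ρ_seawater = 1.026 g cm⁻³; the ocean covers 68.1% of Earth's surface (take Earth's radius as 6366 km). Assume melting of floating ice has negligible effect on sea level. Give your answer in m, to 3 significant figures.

≈ 1.22 m

The Marard ice shelf is floating and already displaces its own weight of water, so its melt adds essentially nothing to sea level.
Koren: 4.81×10^5 km³ × (904/1026) = 4.238×10^5 km³ of water.
Svalane: 23.9 km³ × (904/1026) = 21.06 km³ of water.
Total added water ≈ 4.238×10^14 m³ over 3.47×10^14 m² → Δh = 1.22 m.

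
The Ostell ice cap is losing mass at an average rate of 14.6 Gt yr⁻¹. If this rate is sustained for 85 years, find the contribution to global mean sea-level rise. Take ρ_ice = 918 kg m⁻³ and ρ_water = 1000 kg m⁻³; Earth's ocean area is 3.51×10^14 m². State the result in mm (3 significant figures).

Total mass lost = 14.6 Gt/yr × 85 yr = 1241 Gt = 1.241×10^15 kg.
ρ_w = 1000 kg m⁻³, so water volume = 1.241×10^15 / 1000 = 1.241×10^12 m³.
Δh = 1.241×10^12 / 3.51×10^14 = 3.54×10^-3 m = 3.54 mm.

≈ 3.54 mm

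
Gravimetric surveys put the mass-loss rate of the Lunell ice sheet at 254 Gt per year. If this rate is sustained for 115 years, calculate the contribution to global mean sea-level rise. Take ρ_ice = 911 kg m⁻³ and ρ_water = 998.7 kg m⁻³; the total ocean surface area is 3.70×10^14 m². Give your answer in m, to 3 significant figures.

Total mass lost = 254 Gt/yr × 115 yr = 2.921×10^4 Gt = 2.921×10^16 kg.
ρ_w = 998.7 kg m⁻³, so water volume = 2.921×10^16 / 998.7 = 2.925×10^13 m³.
Δh = 2.925×10^13 / 3.70×10^14 = 0.0790 m.

≈ 0.0790 m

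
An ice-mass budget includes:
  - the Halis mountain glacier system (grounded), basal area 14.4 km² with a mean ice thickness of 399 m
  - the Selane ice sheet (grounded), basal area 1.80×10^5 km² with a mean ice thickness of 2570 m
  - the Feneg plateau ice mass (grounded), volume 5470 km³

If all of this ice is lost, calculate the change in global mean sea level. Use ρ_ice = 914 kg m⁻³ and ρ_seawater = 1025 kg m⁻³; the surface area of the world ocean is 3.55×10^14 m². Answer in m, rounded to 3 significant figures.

Halis: ice volume = 14.4 km² × 399 m = 5.746 km³; 5.746 × (914/1025) = 5.123 km³ of water.
Selane: ice volume = 1.80×10^5 km² × 2570 m = 4.626×10^5 km³; 4.626×10^5 × (914/1025) = 4.125×10^5 km³ of water.
Feneg: 5470 km³ × (914/1025) = 4878 km³ of water.
Total added water ≈ 4.174×10^14 m³ over 3.55×10^14 m² → Δh = 1.18 m.

≈ 1.18 m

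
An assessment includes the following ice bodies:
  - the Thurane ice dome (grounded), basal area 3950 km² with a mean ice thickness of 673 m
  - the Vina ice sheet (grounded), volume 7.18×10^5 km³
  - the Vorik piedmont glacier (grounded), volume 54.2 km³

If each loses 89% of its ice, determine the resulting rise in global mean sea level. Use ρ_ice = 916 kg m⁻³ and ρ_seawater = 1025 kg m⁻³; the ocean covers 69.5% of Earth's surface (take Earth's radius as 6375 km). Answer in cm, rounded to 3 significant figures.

≈ 161 cm

Thurane: ice volume = 3950 km² × 673 m = 2658 km³; 0.89 × 2658 × (916/1025) = 2114 km³ of water.
Vina: 0.89 × 7.18×10^5 km³ × (916/1025) = 5.711×10^5 km³ of water.
Vorik: 0.89 × 54.2 km³ × (916/1025) = 43.11 km³ of water.
Total added water ≈ 5.732×10^14 m³ over 3.55×10^14 m² → Δh = 1.61 m = 161 cm.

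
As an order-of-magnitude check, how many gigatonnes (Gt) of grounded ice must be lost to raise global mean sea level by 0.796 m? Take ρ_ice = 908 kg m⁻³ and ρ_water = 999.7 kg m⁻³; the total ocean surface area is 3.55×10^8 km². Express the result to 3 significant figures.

≈ 2.82×10^5 Gt

Required water volume = Δh × A = 0.796 m × 3.55×10^14 m² = 2.826×10^14 m³.
ρ_w = 999.7 kg m⁻³, so the mass of water = 2.826×10^14 m³ × 999.7 kg m⁻³ = 2.825×10^17 kg = 2.82×10^5 Gt (and the same mass of ice, by conservation).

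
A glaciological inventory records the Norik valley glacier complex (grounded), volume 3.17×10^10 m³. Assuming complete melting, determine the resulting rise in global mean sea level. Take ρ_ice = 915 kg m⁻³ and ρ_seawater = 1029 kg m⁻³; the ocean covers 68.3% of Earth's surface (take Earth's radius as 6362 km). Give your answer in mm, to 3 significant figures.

Norik: 3.17×10^10 m³ × (915/1029) = 2.819×10^10 m³ of water.
Spread over 3.47×10^14 m² of ocean, Δh = 2.819×10^10 / 3.47×10^14 = 8.11×10^-5 m = 0.0811 mm.

≈ 0.0811 mm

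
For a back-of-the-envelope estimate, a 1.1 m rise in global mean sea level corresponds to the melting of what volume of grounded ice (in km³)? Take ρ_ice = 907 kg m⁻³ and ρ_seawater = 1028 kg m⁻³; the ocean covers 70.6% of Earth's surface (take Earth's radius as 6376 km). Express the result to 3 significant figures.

≈ 4.50×10^5 km³

Required water volume = Δh × A = 1.1 m × 3.61×10^14 m² = 3.967×10^14 m³ = 3.967×10^5 km³.
Ice volume = water volume × ρ_w/ρ_ice = 3.967×10^5 × 1028/907 = 4.50×10^5 km³.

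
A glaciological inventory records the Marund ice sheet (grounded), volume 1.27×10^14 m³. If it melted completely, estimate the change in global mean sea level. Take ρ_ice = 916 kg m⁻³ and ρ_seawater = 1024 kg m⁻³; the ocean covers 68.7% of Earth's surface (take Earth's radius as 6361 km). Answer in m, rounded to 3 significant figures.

≈ 0.325 m

Marund: 1.27×10^14 m³ × (916/1024) = 1.136×10^14 m³ of water.
Spread over 3.49×10^14 m² of ocean, Δh = 1.136×10^14 / 3.49×10^14 = 0.325 m.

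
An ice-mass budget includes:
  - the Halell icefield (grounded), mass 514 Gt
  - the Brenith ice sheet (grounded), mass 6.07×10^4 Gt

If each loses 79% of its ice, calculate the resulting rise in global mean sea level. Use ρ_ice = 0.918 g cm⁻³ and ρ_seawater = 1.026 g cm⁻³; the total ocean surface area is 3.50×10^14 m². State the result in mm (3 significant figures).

Halell: 0.79 × 514 Gt = 4.061×10^14 kg; dividing by ρ_w = 1.026 g cm⁻³ = 1026 kg m⁻³ gives 3.958×10^11 m³ of water.
Brenith: 0.79 × 6.07×10^4 Gt = 4.795×10^16 kg; dividing by ρ_w = 1026 kg m⁻³ gives 4.674×10^13 m³ of water.
Total added water ≈ 4.713×10^13 m³ over 3.50×10^14 m² → Δh = 0.135 m = 135 mm.

≈ 135 mm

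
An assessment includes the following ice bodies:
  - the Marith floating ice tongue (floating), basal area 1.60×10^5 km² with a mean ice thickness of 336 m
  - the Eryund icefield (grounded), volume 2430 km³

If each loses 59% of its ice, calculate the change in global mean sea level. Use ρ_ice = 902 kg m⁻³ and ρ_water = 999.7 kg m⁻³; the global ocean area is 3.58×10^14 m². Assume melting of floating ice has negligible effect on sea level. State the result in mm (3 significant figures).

≈ 3.61 mm

The Marith floating ice tongue is floating and already displaces its own weight of water, so its melt adds essentially nothing to sea level.
Eryund: 0.59 × 2430 km³ × (902/999.7) = 1294 km³ of water.
Total added water ≈ 1.294×10^12 m³ over 3.58×10^14 m² → Δh = 3.61×10^-3 m = 3.61 mm.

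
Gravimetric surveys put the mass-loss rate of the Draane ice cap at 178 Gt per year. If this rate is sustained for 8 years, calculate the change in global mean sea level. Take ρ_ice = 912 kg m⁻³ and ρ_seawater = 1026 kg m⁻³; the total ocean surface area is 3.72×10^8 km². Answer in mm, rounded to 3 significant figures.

Total mass lost = 178 Gt/yr × 8 yr = 1424 Gt = 1.424×10^15 kg.
ρ_w = 1026 kg m⁻³, so water volume = 1.424×10^15 / 1026 = 1.388×10^12 m³.
Δh = 1.388×10^12 / 3.72×10^14 = 3.73×10^-3 m = 3.73 mm.

≈ 3.73 mm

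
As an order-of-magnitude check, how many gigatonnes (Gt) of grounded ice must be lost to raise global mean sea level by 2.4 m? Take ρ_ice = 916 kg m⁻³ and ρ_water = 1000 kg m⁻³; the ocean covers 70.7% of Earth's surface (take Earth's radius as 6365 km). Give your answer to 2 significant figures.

≈ 8.6×10^5 Gt

Required water volume = Δh × A = 2.4 m × 3.60×10^14 m² = 8.638×10^14 m³.
ρ_w = 1000 kg m⁻³, so the mass of water = 8.638×10^14 m³ × 1000 kg m⁻³ = 8.638×10^17 kg = 8.6×10^5 Gt (and the same mass of ice, by conservation).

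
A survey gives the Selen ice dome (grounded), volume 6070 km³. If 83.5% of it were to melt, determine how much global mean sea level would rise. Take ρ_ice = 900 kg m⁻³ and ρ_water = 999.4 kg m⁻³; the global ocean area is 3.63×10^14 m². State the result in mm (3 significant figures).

≈ 12.6 mm

Selen: 0.835 × 6070 km³ × (900/999.4) = 4564 km³ of water.
Spread over 3.63×10^14 m² of ocean, Δh = 4.564×10^12 / 3.63×10^14 = 0.0126 m = 12.6 mm.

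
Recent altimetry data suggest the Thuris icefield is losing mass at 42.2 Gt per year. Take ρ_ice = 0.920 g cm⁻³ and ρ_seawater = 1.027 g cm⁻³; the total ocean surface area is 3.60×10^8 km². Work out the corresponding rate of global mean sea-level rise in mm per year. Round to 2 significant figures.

≈ 0.11 mm/yr

ρ_w = 1.027 g cm⁻³ = 1027 kg m⁻³. Annual water volume added = 42.2 Gt / ρ_w = 4.220×10^13 kg / 1027 kg m⁻³ = 4.109×10^10 m³.
Δh per year = 4.109×10^10 / 3.60×10^14 = 1.14×10^-4 m = 0.11 mm.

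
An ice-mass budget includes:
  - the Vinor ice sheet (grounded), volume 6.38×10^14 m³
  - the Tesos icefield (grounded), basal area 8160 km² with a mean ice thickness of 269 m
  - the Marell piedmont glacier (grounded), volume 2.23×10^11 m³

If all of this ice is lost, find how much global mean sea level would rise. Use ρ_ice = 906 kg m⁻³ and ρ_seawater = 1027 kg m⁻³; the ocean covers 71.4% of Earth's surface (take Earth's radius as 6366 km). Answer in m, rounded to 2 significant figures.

Vinor: 6.38×10^14 m³ × (906/1027) = 5.628×10^14 m³ of water.
Tesos: ice volume = 8160 km² × 269 m = 2195 km³; 2195 × (906/1027) = 1936 km³ of water.
Marell: 2.23×10^11 m³ × (906/1027) = 1.967×10^11 m³ of water.
Total added water ≈ 5.650×10^14 m³ over 3.64×10^14 m² → Δh = 1.55 m.

≈ 1.6 m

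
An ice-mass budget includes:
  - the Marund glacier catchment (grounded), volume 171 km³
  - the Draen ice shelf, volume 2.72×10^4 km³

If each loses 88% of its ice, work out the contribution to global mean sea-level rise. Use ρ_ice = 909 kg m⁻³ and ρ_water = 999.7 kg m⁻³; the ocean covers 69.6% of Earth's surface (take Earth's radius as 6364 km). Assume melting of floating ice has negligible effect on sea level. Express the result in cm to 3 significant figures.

Marund: 0.88 × 171 km³ × (909/999.7) = 136.8 km³ of water.
The Draen ice shelf is floating and already displaces its own weight of water, so its melt adds essentially nothing to sea level.
Total added water ≈ 1.368×10^11 m³ over 3.54×10^14 m² → Δh = 3.86×10^-4 m = 0.0386 cm.

≈ 0.0386 cm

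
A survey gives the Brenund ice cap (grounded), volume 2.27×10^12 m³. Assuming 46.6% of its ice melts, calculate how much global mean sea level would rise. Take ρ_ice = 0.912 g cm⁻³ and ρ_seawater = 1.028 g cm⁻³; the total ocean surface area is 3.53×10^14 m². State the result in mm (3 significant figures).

≈ 2.66 mm

Brenund: 0.466 × 2.27×10^12 m³ × (912/1028) = 9.385×10^11 m³ of water.
Spread over 3.53×10^14 m² of ocean, Δh = 9.385×10^11 / 3.53×10^14 = 2.66×10^-3 m = 2.66 mm.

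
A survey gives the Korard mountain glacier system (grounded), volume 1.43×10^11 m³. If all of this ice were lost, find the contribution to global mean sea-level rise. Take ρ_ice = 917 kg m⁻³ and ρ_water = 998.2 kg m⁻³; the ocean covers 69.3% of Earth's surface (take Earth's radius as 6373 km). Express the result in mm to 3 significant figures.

≈ 0.371 mm

Korard: 1.43×10^11 m³ × (917/998.2) = 1.314×10^11 m³ of water.
Spread over 3.54×10^14 m² of ocean, Δh = 1.314×10^11 / 3.54×10^14 = 3.71×10^-4 m = 0.371 mm.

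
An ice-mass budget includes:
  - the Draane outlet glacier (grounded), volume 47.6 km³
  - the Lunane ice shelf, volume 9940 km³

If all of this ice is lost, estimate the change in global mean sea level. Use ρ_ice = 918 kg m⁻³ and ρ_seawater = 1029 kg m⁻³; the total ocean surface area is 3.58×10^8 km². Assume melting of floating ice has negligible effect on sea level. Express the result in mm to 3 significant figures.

≈ 0.119 mm

Draane: 47.6 km³ × (918/1029) = 42.47 km³ of water.
The Lunane ice shelf is floating and already displaces its own weight of water, so its melt adds essentially nothing to sea level.
Total added water ≈ 4.247×10^10 m³ over 3.58×10^14 m² → Δh = 1.19×10^-4 m = 0.119 mm.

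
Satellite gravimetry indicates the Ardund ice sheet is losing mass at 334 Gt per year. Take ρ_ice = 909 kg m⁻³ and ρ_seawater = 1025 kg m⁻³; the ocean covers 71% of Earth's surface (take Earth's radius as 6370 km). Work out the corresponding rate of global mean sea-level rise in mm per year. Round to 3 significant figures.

≈ 0.900 mm/yr

ρ_w = 1025 kg m⁻³. Annual water volume added = 334 Gt / ρ_w = 3.340×10^14 kg / 1025 kg m⁻³ = 3.259×10^11 m³.
Δh per year = 3.259×10^11 / 3.62×10^14 = 9.00×10^-4 m = 0.900 mm.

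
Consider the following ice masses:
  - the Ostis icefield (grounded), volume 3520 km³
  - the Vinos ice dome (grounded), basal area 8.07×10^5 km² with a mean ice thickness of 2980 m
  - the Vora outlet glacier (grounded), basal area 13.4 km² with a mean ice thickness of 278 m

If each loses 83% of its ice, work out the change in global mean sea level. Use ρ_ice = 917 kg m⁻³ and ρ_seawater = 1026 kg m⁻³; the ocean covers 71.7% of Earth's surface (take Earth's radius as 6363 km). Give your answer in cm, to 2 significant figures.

≈ 490 cm

Ostis: 0.83 × 3520 km³ × (917/1026) = 2611 km³ of water.
Vinos: ice volume = 8.07×10^5 km² × 2980 m = 2.405×10^6 km³; 0.83 × 2.405×10^6 × (917/1026) = 1.784×10^6 km³ of water.
Vora: ice volume = 13.4 km² × 278 m = 3.725 km³; 0.83 × 3.725 × (917/1026) = 2.763 km³ of water.
Total added water ≈ 1.787×10^15 m³ over 3.65×10^14 m² → Δh = 4.90 m = 490 cm.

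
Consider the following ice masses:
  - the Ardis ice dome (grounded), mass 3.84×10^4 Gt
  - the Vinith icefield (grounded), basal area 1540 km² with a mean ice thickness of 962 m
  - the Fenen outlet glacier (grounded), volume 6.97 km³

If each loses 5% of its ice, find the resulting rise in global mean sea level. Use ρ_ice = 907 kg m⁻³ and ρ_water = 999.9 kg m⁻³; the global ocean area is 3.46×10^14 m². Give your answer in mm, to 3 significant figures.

Ardis: 0.05 × 3.84×10^4 Gt = 1.920×10^15 kg; dividing by ρ_w = 999.9 kg m⁻³ gives 1.920×10^12 m³ of water.
Vinith: ice volume = 1540 km² × 962 m = 1481 km³; 0.05 × 1481 × (907/999.9) = 67.19 km³ of water.
Fenen: 0.05 × 6.97 km³ × (907/999.9) = 0.3161 km³ of water.
Total added water ≈ 1.988×10^12 m³ over 3.46×10^14 m² → Δh = 5.74×10^-3 m = 5.74 mm.

≈ 5.74 mm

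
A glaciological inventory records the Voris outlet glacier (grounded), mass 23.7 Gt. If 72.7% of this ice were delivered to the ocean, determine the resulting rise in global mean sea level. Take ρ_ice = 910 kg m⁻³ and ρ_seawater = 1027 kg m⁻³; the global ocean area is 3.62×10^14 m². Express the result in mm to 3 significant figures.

Voris: 0.727 × 23.7 Gt = 1.723×10^13 kg; dividing by ρ_w = 1027 kg m⁻³ gives 1.678×10^10 m³ of water.
Spread over 3.62×10^14 m² of ocean, Δh = 1.678×10^10 / 3.62×10^14 = 4.63×10^-5 m = 0.0463 mm.

≈ 0.0463 mm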